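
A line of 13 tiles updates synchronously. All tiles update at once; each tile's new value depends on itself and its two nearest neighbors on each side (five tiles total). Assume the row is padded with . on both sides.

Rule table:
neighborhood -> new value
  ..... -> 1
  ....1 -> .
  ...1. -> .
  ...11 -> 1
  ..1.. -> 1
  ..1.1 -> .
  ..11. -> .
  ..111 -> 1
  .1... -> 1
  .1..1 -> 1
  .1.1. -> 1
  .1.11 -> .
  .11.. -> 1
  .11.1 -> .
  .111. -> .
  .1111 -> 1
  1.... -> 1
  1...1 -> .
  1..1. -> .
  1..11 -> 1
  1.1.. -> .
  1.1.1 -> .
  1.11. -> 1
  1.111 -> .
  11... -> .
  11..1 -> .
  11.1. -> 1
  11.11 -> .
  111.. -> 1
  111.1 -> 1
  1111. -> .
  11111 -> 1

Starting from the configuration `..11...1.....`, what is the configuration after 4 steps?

step 1: .1.1...111111
step 2: ..1.1.11111.1
step 3: ...1...11.11.
step 4: 1..11.1...11.

1..11.1...11.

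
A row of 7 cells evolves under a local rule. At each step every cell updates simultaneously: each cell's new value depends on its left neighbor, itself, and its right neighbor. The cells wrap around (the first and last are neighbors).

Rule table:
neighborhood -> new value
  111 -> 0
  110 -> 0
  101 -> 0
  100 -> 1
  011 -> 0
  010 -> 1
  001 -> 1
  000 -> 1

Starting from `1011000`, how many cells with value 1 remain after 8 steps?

3

step 1: 1000111
step 2: 0111000
step 3: 1000111  (repeats step 1; period 2)
step 8: 0111000
count of 1: 3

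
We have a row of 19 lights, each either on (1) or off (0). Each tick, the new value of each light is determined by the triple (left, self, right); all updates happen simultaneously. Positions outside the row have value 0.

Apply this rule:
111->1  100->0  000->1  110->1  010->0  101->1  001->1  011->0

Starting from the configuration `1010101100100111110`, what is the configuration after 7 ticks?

0101001010101010010

tick 1: 0101010101001011110
tick 2: 1010101010010101110
tick 3: 0101010100101010110
tick 4: 1010101001010101010
tick 5: 0101010010101010100
tick 6: 1010100101010101001
tick 7: 0101001010101010010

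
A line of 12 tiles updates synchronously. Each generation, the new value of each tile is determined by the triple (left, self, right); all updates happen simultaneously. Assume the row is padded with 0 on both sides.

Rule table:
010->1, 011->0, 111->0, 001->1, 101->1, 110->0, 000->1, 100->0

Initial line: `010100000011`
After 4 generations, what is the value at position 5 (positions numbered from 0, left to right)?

111101111100
000010000001
111110111111
000001000000
position 5 holds 1

1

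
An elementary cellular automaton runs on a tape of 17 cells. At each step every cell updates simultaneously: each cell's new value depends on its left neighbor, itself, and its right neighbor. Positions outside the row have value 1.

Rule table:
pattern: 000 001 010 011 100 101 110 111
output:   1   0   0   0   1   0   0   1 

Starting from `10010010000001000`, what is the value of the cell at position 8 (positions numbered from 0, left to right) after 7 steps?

0

01001001111100110
00100100111010000
10010010010001110
01001001001100100
00100100100010010
10010010011001000
01001001000100110
position 8 holds 0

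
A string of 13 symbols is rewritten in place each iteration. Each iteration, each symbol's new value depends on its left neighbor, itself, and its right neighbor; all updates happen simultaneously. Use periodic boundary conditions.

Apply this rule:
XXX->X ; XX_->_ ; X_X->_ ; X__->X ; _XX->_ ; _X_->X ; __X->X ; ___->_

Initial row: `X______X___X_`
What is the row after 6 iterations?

XX____XXX_XX_
__X__X_X_____
_XXXXX_XX____
X_XXX____X___
X__X_X__XXX_X
_XXX_XXX_X___

_XXX_XXX_X___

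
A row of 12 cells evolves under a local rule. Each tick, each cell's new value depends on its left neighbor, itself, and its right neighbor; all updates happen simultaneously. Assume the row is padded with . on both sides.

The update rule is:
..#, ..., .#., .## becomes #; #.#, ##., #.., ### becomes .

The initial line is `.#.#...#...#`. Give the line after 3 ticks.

##.#.###.###
#..#.#...#..
#.##.#.###.#

#.##.#.###.#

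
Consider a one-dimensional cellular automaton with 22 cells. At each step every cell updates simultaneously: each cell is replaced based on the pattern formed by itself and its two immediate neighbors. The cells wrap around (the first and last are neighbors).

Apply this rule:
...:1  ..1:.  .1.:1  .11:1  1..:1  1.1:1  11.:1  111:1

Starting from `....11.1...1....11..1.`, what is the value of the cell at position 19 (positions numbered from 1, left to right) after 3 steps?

1

111.111111.1111.111.11
1111111111111111111111
1111111111111111111111
position 19 holds 1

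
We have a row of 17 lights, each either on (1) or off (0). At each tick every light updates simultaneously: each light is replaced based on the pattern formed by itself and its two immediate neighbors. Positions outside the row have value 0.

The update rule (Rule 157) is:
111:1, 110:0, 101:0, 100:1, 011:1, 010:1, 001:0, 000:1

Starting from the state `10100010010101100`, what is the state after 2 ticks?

10110010010101010

10111011010101011
10110010010101010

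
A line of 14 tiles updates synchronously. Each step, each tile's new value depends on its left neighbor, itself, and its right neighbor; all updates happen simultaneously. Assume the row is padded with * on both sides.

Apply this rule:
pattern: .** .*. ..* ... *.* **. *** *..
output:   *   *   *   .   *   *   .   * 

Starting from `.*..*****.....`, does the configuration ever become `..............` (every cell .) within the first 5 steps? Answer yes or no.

*****...**...*
....**.****.**
*..*****..***.
****...****.**
...**.**..***.
step 5 is ...**.**..***., still not uniform .

no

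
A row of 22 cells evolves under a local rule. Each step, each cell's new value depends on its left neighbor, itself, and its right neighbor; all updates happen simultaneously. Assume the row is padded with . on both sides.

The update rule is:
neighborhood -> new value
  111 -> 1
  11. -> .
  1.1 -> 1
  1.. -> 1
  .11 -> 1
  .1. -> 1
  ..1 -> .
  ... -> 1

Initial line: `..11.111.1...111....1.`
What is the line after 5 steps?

111.1111.11.111.11.11.

1.1.111.1111.11.111.11
111111.1111.11.111.11.
11111.1111.11.111.11.1
1111.1111.11.111.11.11
111.1111.11.111.11.11.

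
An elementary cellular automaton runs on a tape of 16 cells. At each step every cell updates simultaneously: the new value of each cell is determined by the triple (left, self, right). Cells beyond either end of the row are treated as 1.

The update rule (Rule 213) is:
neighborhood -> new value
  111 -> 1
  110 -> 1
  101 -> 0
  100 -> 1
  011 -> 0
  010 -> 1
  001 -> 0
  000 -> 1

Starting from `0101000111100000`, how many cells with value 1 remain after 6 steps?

step 1: 0101110011111110
step 2: 0100111001111110
step 3: 0110011100111110
step 4: 0011001110011110
step 5: 1001100111001110
step 6: 1100110011100110
count of 1: 9

9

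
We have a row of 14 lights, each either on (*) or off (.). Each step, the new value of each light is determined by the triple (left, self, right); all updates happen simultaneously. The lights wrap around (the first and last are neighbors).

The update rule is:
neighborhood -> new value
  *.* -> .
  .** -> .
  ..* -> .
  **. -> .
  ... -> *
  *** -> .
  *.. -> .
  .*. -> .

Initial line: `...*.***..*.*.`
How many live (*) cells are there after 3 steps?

2

**............
...**********.
**............
count of *: 2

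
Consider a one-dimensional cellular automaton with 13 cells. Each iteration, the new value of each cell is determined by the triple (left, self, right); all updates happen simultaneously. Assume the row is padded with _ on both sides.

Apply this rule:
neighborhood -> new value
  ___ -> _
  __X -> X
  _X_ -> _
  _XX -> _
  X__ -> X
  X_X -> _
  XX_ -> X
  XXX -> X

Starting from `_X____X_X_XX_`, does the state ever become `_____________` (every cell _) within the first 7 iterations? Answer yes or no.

iteration 1: X_X__X_____XX
iteration 2: ___XX_X___X_X
iteration 3: __X_X__X_X___
iteration 4: _X___XX___X__
iteration 5: X_X_X_XX_X_X_
iteration 6: _______X____X
iteration 7: ______X_X__X_
iteration 7 is ______X_X__X_, still not uniform _

no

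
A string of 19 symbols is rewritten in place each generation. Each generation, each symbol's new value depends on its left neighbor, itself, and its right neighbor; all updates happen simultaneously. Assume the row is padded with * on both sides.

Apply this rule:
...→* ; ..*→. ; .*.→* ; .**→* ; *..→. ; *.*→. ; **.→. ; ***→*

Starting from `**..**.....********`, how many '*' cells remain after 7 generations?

*...*..***.********
..*.*..**..********
..*.*..*...********
..*.*..*.*.********
..*.*..*.*.********  (fixed point — unchanged through generation 7)
count of *: 12

12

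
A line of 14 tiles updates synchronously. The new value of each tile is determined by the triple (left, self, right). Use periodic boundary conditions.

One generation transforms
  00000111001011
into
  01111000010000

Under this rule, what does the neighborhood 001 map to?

At position 4 the neighborhood is 001; the next row has 1 there.

1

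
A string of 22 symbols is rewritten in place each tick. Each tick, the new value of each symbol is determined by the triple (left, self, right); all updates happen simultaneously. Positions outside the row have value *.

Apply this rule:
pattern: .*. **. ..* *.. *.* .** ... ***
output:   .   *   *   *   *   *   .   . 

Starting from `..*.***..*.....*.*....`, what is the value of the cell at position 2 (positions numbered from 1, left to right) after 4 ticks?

*

tick 1: **.**.***.*...*.*.*..*
tick 2: .******.**.*.*.*.*.***
tick 3: **....*****.*.*.*.**..
tick 4: .**..**...**.*.*.*****
position 2 holds *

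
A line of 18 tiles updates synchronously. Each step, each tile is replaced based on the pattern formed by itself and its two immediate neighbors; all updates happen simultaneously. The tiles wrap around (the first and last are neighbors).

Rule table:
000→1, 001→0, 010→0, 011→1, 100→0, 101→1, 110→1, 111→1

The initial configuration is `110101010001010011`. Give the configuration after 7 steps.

111110011111100111

111010100100100011
111101000000001011
111110011111100111
111110011111100111  (fixed point — unchanged through step 7)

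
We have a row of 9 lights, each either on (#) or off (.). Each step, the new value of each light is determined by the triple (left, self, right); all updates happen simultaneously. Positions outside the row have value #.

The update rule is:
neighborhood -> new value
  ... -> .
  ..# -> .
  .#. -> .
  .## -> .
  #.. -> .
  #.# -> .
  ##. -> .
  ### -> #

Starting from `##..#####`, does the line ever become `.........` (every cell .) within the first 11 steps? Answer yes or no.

yes

#....####
......###
.......##
........#
.........
all cells are . at step 5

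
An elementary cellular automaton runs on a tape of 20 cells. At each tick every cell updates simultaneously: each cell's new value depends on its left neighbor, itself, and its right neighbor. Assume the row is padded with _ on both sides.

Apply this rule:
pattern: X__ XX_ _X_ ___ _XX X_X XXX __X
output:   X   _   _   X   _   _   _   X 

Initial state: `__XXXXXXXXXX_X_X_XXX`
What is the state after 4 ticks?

__XXXXXXXXXXXXXXXXXX

XX__________________
__XXXXXXXXXXXXXXXXXX
XX__________________  (repeats tick 1; period 2)
tick 4: __XXXXXXXXXXXXXXXXXX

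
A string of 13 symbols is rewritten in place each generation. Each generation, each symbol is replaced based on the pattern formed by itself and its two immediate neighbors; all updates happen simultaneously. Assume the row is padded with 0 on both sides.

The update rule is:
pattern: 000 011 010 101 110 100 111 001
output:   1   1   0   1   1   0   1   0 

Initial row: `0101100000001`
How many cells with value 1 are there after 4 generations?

generation 1: 0011101111100
generation 2: 1011111111101
generation 3: 0111111111110
generation 4: 0111111111110
count of 1: 11

11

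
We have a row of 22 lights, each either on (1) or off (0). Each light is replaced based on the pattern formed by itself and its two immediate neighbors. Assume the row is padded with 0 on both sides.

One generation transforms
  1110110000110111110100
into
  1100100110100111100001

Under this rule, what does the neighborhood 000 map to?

1

At position 7 the neighborhood is 000; the next row has 1 there.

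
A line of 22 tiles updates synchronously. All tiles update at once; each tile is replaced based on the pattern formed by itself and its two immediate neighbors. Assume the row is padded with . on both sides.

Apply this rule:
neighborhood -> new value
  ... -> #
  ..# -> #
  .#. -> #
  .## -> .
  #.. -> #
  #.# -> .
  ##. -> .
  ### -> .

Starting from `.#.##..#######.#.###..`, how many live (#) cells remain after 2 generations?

16

generation 1: ##...##........#....##
generation 2: ..###..#############..
count of #: 16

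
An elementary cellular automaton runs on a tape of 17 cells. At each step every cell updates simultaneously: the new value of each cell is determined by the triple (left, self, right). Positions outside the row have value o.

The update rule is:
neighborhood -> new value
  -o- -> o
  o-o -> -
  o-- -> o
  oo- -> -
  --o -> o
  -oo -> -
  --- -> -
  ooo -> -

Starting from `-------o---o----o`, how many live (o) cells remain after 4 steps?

5

o-----ooo-ooo--o-
-o---o-------ooo-
-oo-ooo-----o----
-------o---ooo--o
count of o: 5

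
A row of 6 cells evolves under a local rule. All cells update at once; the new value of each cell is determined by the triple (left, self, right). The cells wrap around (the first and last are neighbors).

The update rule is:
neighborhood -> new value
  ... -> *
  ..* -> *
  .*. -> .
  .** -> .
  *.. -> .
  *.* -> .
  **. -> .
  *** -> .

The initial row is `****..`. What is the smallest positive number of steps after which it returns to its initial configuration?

12

.....*
.****.
*.....
..****
.*....
*..***
..*...
**..**
...*..
***..*
....*.
****..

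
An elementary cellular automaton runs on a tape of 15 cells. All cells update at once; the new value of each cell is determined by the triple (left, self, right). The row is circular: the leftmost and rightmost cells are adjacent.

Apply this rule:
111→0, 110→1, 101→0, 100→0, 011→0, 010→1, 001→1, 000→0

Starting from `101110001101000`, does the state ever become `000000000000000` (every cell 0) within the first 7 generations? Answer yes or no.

generation 1: 100010010101001
generation 2: 100110110101010
generation 3: 101010010101010
generation 4: 101010110101010
generation 5: 101010010101010  (repeats generation 3; period 2)
generation 7: 101010010101010
generation 7 is 101010010101010, still not uniform 0

no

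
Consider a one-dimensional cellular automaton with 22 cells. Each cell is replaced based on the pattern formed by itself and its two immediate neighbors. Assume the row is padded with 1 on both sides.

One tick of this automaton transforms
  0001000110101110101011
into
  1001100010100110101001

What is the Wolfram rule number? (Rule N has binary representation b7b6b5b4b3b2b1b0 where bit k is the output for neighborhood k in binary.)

position 13: 111 → 1  (bit 7 = 1)
position 8: 110 → 1  (bit 6 = 1)
position 9: 101 → 0  (bit 5 = 0)
position 0: 100 → 1  (bit 4 = 1)
position 7: 011 → 0  (bit 3 = 0)
position 3: 010 → 1  (bit 2 = 1)
position 2: 001 → 0  (bit 1 = 0)
position 1: 000 → 0  (bit 0 = 0)
bits b7..b0 = 11010100 = 212

212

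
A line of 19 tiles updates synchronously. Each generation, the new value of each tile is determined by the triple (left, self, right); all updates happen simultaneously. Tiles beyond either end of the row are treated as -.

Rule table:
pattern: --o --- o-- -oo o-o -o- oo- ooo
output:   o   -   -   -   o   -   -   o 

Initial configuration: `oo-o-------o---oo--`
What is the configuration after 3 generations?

o-------o---o------

--o-------o---o----
-o-------o---o-----
o-------o---o------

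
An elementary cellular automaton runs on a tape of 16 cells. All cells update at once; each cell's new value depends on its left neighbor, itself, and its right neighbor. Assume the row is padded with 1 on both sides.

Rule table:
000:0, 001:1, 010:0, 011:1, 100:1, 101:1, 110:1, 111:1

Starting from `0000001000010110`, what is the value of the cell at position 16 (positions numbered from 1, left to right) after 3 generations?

1

generation 1: 1000010100101111
generation 2: 1100101011011111
generation 3: 1111010111111111
position 16 holds 1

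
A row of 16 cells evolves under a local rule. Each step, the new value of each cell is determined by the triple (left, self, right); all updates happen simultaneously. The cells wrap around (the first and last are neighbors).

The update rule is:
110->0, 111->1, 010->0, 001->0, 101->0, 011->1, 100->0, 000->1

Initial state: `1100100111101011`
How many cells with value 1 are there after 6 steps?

7

1000000111000011
0011110110011011
0011100100010010
1011000001000000
0010011100011110
1000011001011100
count of 1: 7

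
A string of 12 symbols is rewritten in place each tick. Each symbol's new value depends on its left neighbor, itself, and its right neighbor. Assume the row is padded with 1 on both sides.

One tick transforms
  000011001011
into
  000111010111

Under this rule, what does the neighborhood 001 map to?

1

At position 3 the neighborhood is 001; the next row has 1 there.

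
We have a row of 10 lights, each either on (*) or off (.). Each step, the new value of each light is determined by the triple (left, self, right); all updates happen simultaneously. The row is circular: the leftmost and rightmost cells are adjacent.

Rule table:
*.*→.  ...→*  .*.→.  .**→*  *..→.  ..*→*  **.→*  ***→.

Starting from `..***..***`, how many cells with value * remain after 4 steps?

4

step 1: .**.*.**.*
step 2: .**...**..
step 3: ***.****.*
step 4: ..*.*..*.*
count of *: 4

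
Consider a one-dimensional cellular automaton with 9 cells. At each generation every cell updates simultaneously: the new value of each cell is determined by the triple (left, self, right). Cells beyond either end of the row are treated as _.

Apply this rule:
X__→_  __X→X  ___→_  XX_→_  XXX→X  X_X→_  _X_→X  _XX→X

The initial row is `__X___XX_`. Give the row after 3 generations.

X__XX____

_XX__XX__
XX__XX___
X__XX____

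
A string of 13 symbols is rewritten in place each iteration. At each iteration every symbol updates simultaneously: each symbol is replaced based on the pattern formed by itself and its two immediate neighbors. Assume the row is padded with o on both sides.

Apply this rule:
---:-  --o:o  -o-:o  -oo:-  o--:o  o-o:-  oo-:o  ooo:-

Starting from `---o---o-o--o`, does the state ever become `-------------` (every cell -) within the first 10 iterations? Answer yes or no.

o-ooo-oo-ooo-
o---o--o---o-
oo-oooooo-oo-
-o------o--o-
-oo----ooooo-
--oo--o----o-
oo-ooooo--oo-
-o-----ooo-o-
-oo---o--o-o-
--oo-ooooo-o-
iteration 10 is --oo-ooooo-o-, still not uniform -

no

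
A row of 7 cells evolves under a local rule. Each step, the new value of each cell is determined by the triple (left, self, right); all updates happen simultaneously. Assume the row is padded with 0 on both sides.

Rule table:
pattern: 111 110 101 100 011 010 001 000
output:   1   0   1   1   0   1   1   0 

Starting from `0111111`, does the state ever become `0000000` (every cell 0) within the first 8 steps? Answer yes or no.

no

1011110
1101101
0010011
0111100
1011010
1100111
0011010
0100111
step 8 is 0100111, still not uniform 0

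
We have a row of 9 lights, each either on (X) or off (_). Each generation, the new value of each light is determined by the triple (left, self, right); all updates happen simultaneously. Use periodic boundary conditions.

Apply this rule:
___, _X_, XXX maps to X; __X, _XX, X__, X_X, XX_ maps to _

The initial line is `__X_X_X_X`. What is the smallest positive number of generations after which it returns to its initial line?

__X_X_X_X

1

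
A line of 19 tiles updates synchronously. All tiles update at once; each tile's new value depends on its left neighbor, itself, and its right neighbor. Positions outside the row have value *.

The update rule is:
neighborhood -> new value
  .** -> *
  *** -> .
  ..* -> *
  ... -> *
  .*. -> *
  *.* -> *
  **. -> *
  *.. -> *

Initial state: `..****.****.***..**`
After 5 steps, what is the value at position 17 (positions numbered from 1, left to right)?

***..***..***.****.
..****.****.***..**  (repeats step 0; period 2)
step 5: ***..***..***.****.
position 17 holds *

*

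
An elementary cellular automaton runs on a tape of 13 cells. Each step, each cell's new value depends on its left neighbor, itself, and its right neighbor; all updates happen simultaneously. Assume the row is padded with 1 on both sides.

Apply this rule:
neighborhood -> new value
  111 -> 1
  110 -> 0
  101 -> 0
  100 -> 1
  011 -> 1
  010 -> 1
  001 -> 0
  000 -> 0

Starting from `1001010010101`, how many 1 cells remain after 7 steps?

0101011010101
0101010010101
0101011010101  (repeats step 1; period 2)
step 7: 0101011010101
count of 1: 7

7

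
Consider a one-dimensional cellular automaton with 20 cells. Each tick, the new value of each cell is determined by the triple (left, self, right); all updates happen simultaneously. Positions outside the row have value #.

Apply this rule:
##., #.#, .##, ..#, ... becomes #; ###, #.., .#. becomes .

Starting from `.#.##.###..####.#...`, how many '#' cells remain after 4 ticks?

#.#####.#.##..##..##
###...##.###.###.##.
..#.######.###.#####
.#.##....###.###....
count of #: 9

9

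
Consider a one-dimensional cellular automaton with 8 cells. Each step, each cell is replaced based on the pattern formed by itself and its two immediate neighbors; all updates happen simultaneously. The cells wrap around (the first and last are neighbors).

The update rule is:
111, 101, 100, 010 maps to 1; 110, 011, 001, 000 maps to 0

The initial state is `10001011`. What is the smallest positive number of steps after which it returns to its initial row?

01001101
11100011
11010001
10111000
11010100
00111110
00011101
10001011

8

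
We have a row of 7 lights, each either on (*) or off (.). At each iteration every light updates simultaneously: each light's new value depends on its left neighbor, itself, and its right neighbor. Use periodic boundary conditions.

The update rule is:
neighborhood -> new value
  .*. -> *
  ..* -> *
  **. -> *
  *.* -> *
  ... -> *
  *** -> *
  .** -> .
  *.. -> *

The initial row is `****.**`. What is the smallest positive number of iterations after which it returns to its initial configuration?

iteration 1: *****.*
iteration 2: ******.
iteration 3: .******
iteration 4: *.*****
iteration 5: **.****
iteration 6: ***.***
iteration 7: ****.**

7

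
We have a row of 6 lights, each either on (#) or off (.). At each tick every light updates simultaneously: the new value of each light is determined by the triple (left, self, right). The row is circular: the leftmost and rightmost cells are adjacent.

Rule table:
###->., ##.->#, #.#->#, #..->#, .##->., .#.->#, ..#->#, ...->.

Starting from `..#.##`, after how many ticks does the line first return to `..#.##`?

3

####.#
...##.
..#.##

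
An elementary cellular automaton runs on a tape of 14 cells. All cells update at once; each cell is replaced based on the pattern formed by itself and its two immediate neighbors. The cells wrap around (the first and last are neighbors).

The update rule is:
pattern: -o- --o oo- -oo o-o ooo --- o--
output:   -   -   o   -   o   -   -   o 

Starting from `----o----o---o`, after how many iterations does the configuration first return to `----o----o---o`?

14

iteration 1: o----o----o---
iteration 2: -o----o----o--
iteration 3: --o----o----o-
iteration 4: ---o----o----o
iteration 5: o---o----o----
iteration 6: -o---o----o---
iteration 7: --o---o----o--
iteration 8: ---o---o----o-
iteration 9: ----o---o----o
iteration 10: o----o---o----
iteration 11: -o----o---o---
iteration 12: --o----o---o--
iteration 13: ---o----o---o-
iteration 14: ----o----o---o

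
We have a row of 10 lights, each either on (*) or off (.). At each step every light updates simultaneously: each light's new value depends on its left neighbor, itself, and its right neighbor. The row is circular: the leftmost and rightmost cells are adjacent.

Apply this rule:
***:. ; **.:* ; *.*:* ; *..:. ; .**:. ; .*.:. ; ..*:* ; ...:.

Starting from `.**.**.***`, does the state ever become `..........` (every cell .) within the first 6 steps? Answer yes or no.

no

*.**.**..*
**.**.*.*.
.**.**.*.*
*.**.**.*.
.*.**.**.*
*.*.**.**.
step 6 is *.*.**.**., still not uniform .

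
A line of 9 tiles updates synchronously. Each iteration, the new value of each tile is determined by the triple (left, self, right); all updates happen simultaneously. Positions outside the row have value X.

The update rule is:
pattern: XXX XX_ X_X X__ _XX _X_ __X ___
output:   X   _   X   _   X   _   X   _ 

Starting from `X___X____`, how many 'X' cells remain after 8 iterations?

8

iteration 1: ___X____X
iteration 2: __X____XX
iteration 3: _X____XXX
iteration 4: X____XXXX
iteration 5: ____XXXXX
iteration 6: ___XXXXXX
iteration 7: __XXXXXXX
iteration 8: _XXXXXXXX
count of X: 8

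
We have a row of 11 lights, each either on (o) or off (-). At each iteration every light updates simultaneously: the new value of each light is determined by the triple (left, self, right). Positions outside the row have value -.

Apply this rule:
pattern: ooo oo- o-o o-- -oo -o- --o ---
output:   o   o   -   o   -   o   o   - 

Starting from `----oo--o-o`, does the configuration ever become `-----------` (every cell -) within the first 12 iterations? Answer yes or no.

no

---o-oooo-o
--oo--ooo-o
-o-ooo-oo-o
oo--oo--o-o
-ooo-oooo-o
o-oo--ooo-o
o--ooo-oo-o
ooo-oo--o-o
-oo--oooo-o
o-ooo-ooo-o
o--oo--oo-o
ooo-ooo-o-o
iteration 12 is ooo-ooo-o-o, still not uniform -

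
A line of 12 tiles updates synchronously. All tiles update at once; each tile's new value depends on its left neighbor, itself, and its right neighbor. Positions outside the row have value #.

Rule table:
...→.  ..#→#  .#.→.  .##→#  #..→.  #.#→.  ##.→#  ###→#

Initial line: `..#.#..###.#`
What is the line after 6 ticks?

.#########.#

.#....####.#
.....#####.#
....######.#
...#######.#
..########.#
.#########.#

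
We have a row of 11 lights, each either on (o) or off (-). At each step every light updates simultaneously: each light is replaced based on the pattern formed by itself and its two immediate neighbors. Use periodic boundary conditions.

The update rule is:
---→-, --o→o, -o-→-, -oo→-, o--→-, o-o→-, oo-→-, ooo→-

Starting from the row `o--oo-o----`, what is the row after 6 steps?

-----o--o--

--o-------o
-o-------o-
o-------o--
-------o--o
------o--o-
-----o--o--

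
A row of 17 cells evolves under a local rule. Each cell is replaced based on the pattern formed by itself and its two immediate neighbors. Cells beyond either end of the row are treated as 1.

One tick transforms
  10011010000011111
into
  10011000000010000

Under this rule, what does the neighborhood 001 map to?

At position 2 the neighborhood is 001; the next row has 0 there.

0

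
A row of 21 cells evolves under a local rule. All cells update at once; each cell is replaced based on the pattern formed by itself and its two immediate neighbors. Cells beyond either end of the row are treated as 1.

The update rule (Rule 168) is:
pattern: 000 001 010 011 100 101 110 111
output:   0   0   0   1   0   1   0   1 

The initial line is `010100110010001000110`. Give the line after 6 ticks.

000000000000000000011

tick 1: 101000100000000000101
tick 2: 010000000000000000011
tick 3: 100000000000000000011
tick 4: 000000000000000000011
tick 5: 000000000000000000011  (fixed point — unchanged through tick 6)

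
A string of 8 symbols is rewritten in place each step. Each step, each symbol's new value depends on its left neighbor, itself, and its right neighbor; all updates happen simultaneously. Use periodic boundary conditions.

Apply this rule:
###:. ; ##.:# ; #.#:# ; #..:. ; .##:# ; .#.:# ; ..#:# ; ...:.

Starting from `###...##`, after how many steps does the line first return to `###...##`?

..#..##.
.##.###.
#####.#.
#...####
#..##...
#.###..#
###.#.##
..#####.
.##...#.
###..##.
#.#.####
#####...
#...#..#
#..##.##
#.#####.
###...##

16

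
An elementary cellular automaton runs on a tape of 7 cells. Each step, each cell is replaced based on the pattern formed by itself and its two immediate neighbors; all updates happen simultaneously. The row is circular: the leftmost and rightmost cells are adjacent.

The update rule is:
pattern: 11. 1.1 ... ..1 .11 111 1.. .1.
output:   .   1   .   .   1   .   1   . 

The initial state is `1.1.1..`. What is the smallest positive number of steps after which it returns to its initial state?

7

.1.1.1.
..1.1.1
1..1.1.
.1..1.1
1.1..1.
.1.1..1
1.1.1..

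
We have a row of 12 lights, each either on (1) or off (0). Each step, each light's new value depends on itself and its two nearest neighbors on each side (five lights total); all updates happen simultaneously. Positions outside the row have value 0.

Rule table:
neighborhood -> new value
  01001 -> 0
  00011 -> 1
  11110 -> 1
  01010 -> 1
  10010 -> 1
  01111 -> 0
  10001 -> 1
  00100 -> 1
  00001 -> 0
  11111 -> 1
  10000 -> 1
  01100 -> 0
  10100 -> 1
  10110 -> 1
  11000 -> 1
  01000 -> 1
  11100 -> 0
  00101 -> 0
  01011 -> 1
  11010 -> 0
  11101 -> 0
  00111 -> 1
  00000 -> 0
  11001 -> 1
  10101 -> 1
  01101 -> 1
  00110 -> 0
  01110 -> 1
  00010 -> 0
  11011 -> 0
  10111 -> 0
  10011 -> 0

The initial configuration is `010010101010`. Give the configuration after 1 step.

010101111111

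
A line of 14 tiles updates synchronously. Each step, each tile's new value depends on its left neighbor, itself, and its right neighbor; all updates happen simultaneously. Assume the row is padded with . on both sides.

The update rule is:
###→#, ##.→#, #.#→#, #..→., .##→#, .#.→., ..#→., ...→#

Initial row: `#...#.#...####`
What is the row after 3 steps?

..#..#..#.####
#........#####
..######.#####

..######.#####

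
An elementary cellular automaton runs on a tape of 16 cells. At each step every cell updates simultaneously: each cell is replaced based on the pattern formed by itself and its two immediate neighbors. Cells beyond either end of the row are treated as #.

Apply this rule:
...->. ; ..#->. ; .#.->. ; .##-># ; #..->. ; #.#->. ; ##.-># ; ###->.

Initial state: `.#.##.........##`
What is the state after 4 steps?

step 1: ...##.........#.
step 2: ...##...........
step 3: ...##...........  (fixed point — unchanged through step 4)

...##...........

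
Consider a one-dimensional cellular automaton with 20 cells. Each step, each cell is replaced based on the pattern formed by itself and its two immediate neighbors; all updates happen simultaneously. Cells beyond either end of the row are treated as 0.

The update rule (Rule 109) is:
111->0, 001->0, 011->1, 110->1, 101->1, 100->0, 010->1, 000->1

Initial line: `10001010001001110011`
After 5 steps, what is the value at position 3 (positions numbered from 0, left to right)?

1

10101110101001010011
11111011111001110011
10001110001001010011
10101010101001110011
11111111111001010011
position 3 holds 1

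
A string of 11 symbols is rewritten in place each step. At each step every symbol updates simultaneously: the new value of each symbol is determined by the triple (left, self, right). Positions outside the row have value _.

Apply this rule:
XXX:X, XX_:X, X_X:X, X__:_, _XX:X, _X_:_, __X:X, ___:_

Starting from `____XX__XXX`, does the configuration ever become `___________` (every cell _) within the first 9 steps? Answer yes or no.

___XXX_XXXX
__XXXXXXXXX
_XXXXXXXXXX
XXXXXXXXXXX
XXXXXXXXXXX  (fixed point — unchanged through step 9)
step 9 is XXXXXXXXXXX, still not uniform _

no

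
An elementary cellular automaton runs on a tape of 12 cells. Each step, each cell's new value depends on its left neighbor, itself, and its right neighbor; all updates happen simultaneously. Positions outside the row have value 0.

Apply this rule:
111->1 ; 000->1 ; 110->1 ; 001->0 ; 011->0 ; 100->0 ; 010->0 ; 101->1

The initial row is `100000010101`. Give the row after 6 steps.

step 1: 001111001010
step 2: 100111000100
step 3: 000011010001
step 4: 111001100100
step 5: 011000100001
step 6: 001010001100

001010001100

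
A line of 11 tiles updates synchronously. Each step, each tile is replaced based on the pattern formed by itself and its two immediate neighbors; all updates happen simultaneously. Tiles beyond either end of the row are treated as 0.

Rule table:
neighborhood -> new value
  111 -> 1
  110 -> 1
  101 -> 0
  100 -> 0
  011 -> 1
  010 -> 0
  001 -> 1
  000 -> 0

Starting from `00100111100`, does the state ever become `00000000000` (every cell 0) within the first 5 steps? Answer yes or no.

no

step 1: 01001111100
step 2: 10011111100
step 3: 00111111100
step 4: 01111111100
step 5: 11111111100
step 5 is 11111111100, still not uniform 0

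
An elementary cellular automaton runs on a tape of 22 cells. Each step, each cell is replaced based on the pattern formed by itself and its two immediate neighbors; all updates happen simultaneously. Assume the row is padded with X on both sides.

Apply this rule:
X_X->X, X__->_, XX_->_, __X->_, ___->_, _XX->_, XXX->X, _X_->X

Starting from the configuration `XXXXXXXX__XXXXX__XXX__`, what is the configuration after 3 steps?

XXXXX_______X_____X___

XXXXXXX____XXX____X___
XXXXXX______X_____X___
XXXXX_______X_____X___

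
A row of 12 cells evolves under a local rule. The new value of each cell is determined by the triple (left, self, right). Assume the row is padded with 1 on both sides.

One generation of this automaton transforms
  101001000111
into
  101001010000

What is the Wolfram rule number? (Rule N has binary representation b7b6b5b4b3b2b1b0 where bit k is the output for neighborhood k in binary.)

69

position 10: 111 → 0  (bit 7 = 0)
position 0: 110 → 1  (bit 6 = 1)
position 1: 101 → 0  (bit 5 = 0)
position 3: 100 → 0  (bit 4 = 0)
position 9: 011 → 0  (bit 3 = 0)
position 2: 010 → 1  (bit 2 = 1)
position 4: 001 → 0  (bit 1 = 0)
position 7: 000 → 1  (bit 0 = 1)
bits b7..b0 = 01000101 = 69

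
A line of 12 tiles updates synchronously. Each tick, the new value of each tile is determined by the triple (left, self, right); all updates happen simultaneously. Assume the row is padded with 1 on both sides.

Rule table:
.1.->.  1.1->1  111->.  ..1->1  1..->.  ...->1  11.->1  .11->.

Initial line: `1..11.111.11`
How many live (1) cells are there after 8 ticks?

8

tick 1: 1.1.11..11..
tick 2: 11.1.1.1.1.1
tick 3: .11.1.1.1.1.
tick 4: 1.11.1.1.1.1
tick 5: 11.11.1.1.1.
tick 6: .11.11.1.1.1
tick 7: 1.11.11.1.1.
tick 8: 11.11.11.1.1
count of 1: 8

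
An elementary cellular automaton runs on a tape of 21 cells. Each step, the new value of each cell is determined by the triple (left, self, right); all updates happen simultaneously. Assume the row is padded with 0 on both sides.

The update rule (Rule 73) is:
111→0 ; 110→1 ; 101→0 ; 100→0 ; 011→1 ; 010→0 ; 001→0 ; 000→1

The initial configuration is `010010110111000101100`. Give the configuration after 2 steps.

000000110101010001101
111110110000000101100

111110110000000101100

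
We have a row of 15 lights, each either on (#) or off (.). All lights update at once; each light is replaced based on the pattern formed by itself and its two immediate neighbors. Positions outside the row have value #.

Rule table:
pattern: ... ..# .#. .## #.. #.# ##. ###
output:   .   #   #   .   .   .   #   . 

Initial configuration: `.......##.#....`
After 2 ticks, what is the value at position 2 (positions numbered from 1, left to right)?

......#.#.#...#
.....##.#.#..#.
position 2 holds .

.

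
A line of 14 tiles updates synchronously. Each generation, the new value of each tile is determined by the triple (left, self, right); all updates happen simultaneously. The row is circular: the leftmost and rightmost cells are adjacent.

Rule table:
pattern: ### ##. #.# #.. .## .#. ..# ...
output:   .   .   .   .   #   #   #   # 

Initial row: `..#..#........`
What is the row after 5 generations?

#######.##.###

###.##.#######
....#..#......
#####.##.#####
......#..#....
#######.##.###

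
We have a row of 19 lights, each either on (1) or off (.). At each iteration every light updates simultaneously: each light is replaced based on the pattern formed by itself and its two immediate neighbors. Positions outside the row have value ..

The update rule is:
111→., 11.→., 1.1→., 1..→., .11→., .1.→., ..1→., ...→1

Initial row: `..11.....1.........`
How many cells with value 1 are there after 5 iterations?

12

1....111...11111111
..11.....1.........  (repeats iteration 0; period 2)
iteration 5: 1....111...11111111
count of 1: 12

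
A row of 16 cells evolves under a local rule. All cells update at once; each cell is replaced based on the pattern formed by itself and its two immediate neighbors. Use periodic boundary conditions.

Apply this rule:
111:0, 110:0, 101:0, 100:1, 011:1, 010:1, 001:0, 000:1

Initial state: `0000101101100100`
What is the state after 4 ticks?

tick 1: 1110101001010111
tick 2: 0000101101010100
tick 3: 1110101001010111  (repeats tick 1; period 2)
tick 4: 0000101101010100

0000101101010100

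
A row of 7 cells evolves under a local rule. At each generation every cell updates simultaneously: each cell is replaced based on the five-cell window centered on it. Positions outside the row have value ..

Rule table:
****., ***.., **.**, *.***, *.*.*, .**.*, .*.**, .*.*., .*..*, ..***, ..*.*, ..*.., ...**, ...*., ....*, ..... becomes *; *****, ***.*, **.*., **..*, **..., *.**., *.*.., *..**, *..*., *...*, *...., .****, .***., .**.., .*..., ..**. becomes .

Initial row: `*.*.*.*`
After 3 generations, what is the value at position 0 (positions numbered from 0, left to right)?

generation 1: ******.
generation 2: *...**.
generation 3: *..*...
position 0 holds *

*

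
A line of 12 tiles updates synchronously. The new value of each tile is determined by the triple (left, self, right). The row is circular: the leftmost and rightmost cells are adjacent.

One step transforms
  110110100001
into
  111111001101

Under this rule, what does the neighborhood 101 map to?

At position 2 the neighborhood is 101; the next row has 1 there.

1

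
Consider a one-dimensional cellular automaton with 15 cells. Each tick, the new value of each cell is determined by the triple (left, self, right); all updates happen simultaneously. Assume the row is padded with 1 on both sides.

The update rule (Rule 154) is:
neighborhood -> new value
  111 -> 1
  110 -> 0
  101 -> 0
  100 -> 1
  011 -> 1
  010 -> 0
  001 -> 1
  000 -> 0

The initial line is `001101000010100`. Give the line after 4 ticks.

010000101001111

tick 1: 111000100100011
tick 2: 110101011010111
tick 3: 100000010000111
tick 4: 010000101001111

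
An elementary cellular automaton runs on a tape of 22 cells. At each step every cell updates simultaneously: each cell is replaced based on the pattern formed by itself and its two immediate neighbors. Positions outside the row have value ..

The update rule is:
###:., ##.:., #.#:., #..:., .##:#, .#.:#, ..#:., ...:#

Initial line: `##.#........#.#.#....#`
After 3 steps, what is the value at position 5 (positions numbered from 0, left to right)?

#

#..#.######.#.#.#.##.#
#..#.#......#.#.#.#..#
#..#.#.####.#.#.#.#..#
position 5 holds #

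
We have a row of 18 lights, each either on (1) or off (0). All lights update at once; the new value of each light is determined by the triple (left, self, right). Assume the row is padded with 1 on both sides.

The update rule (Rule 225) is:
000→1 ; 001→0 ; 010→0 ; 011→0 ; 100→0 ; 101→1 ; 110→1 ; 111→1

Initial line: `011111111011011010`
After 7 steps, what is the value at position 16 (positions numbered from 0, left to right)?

0

101111111101101101
110111111110110110
111011111111011011
111101111111101101
111110111111110110
111111011111111011
111111101111111101
position 16 holds 0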